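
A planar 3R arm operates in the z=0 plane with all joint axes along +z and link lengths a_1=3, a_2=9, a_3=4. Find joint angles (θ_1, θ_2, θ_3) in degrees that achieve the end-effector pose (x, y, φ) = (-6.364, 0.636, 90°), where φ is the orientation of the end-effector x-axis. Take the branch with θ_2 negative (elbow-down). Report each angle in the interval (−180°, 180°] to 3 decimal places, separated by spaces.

wrist centre = target − a_3·(cos φ, sin φ) = (-6.3640, -3.3640)
cos θ_2 = (51.8170−3²−9²)/(2·3·9) = -0.7071; θ_2 = -134.9989° (elbow-down)
β = atan2(-3.3640,-6.3640) = -152.1391°; ψ = atan2(-6.3641,-3.3638) = -117.8594°
θ_1 = β − ψ = -34.2798°
θ_3 = φ − θ_1 − θ_2 = -100.7214° (wrapped to (-180°,180°])

-34.280 -134.999 -100.721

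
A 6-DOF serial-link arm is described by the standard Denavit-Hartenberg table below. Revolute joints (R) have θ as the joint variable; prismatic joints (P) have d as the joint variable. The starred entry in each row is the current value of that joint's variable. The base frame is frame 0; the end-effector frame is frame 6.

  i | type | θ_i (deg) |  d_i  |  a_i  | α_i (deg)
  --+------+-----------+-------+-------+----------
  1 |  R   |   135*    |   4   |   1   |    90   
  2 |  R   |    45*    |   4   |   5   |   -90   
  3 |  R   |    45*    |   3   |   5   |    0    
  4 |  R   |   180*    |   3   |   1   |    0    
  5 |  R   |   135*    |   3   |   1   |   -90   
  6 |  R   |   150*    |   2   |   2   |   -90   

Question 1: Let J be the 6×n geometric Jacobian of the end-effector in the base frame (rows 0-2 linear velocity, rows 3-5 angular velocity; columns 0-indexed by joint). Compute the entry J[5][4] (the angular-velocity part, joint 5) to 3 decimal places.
axis z_4 = (0.5000,-0.5000,0.7071); lever o_n−o_4 = (-0.0482,-2.7802,0.8966)
cross product → J_v[:, 4] = (1.5176,-0.4824,-1.4142)
J_ω[:, 4] = z_4
entry J[5][4] = 0.7071

0.707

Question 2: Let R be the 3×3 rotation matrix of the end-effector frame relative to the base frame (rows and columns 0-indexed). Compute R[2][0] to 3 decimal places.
End-effector x-axis (col 0 of R) = (0.1830,-0.1830,-0.9659)
R[2][0] = -0.9659

-0.966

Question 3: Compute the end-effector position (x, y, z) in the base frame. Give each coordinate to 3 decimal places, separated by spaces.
after link 1: o_1 = (-0.7071, 0.7071, 4.0000)
after link 2: o_2 = (-0.3787, 6.0355, 7.5355)
after link 3: o_3 = (-3.1464, 3.8033, 12.1569)
after link 4: o_4 = (-0.7929, 2.4497, 13.7782)
after link 5: o_5 = (0.2071, 1.4497, 16.6066)
after link 6: o_6 = (-0.8411, -0.3305, 14.6748)

-0.841 -0.330 14.675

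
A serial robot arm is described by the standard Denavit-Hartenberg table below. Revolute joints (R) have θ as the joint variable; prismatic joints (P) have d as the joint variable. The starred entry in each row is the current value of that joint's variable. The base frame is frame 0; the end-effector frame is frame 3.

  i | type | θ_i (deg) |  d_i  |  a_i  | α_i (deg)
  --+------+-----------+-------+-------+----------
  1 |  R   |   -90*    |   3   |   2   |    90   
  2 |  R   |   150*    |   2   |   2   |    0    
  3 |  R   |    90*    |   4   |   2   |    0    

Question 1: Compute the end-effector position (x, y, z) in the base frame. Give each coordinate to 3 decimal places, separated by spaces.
-6.000 0.732 2.268

after link 1: o_1 = (0.0000, -2.0000, 3.0000)
after link 2: o_2 = (-2.0000, -0.2679, 4.0000)
after link 3: o_3 = (-6.0000, 0.7321, 2.2679)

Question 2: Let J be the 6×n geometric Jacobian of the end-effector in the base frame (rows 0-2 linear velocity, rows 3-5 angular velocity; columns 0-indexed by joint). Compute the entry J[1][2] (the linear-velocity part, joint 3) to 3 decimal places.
-1.732

axis z_2 = (-1.0000,-0.0000,0.0000); lever o_n−o_2 = (-4.0000,1.0000,-1.7321)
cross product → J_v[:, 2] = (0.0000,-1.7321,-1.0000)
J_ω[:, 2] = z_2
entry J[1][2] = -1.7321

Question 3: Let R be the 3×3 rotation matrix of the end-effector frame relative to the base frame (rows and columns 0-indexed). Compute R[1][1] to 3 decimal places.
End-effector y-axis (col 1 of R) = (0.0000,-0.8660,-0.5000)
R[1][1] = -0.8660

-0.866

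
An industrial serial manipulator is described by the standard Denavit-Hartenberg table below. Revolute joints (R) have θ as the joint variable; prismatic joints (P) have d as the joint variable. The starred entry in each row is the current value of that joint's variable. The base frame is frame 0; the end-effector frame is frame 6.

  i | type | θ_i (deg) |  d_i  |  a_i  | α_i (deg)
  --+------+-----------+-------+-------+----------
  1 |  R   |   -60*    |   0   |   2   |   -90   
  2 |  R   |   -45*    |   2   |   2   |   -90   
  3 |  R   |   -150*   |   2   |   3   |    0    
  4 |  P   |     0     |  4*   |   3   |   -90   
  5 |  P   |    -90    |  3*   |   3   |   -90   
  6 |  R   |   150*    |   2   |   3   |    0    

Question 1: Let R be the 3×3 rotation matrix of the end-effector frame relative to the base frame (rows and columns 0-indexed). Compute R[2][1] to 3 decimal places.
0.660

End-effector y-axis (col 1 of R) = (0.6258,0.4160,0.6597)
R[2][1] = 0.6597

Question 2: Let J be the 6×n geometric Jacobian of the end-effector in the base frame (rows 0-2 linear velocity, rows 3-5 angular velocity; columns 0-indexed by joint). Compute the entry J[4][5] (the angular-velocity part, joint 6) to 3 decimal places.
axis z_5 = (0.1268,0.7803,-0.6124); lever o_n−o_5 = (-2.0551,2.9614,0.0820)
cross product → J_v[:, 5] = (1.8775,1.2481,1.9792)
J_ω[:, 5] = z_5
entry J[4][5] = 0.7803

0.780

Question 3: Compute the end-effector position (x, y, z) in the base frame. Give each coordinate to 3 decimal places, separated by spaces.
after link 1: o_1 = (1.0000, -1.7321, 0.0000)
after link 2: o_2 = (3.4392, -1.9568, 1.4142)
after link 3: o_3 = (4.5267, -0.8406, -1.8371)
after link 4: o_4 = (6.3214, -0.9490, -6.5027)
after link 5: o_5 = (10.1624, -2.4057, -7.5633)
after link 6: o_6 = (8.1074, 0.5557, -7.4813)

8.107 0.556 -7.481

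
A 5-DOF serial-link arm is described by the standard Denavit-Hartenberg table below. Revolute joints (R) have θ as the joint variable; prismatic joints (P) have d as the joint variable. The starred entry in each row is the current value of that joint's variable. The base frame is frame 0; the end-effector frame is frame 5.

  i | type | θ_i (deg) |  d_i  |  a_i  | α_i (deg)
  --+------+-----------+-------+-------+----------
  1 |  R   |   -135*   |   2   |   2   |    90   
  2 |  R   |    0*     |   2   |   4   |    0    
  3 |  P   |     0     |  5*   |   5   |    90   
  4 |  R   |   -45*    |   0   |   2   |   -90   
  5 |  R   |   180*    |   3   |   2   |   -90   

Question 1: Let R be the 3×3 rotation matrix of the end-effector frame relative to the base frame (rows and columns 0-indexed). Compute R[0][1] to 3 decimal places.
End-effector y-axis (col 1 of R) = (1.0000,0.0000,-0.0000)
R[0][1] = 1.0000

1.000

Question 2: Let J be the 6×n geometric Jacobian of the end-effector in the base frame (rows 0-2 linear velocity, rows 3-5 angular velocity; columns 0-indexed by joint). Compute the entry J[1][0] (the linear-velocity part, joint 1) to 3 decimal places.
-15.728

axis z_0 = ẑ; lever o_n−o_0 = (-15.7279,-2.8284,2.0000)
cross product → J_v[:, 0] = (2.8284,-15.7279,0.0000)
J_ω[:, 0] = z_0
entry J[1][0] = -15.7279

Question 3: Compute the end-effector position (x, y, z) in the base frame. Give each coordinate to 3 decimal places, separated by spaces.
-15.728 -2.828 2.000

after link 1: o_1 = (-1.4142, -1.4142, 2.0000)
after link 2: o_2 = (-5.6569, -2.8284, 2.0000)
after link 3: o_3 = (-12.7279, -2.8284, 2.0000)
after link 4: o_4 = (-12.7279, -4.8284, 2.0000)
after link 5: o_5 = (-15.7279, -2.8284, 2.0000)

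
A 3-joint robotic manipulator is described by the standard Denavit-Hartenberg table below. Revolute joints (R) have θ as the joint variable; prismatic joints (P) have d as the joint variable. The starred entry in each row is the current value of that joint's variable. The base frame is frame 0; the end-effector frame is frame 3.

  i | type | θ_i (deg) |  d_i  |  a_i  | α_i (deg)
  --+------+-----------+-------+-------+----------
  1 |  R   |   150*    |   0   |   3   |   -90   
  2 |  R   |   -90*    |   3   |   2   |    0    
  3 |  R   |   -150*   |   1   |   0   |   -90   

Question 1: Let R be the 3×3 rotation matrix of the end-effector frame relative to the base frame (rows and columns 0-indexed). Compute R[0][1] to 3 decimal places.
End-effector y-axis (col 1 of R) = (0.5000,0.8660,-0.0000)
R[0][1] = 0.5000

0.500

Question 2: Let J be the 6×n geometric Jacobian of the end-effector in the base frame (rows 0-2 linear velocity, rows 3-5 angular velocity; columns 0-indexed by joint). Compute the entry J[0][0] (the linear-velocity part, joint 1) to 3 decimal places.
axis z_0 = ẑ; lever o_n−o_0 = (-4.5981,-1.9641,2.0000)
cross product → J_v[:, 0] = (1.9641,-4.5981,0.0000)
J_ω[:, 0] = z_0
entry J[0][0] = 1.9641

1.964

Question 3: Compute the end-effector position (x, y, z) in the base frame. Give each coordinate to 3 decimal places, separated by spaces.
after link 1: o_1 = (-2.5981, 1.5000, 0.0000)
after link 2: o_2 = (-4.0981, -1.0981, 2.0000)
after link 3: o_3 = (-4.5981, -1.9641, 2.0000)

-4.598 -1.964 2.000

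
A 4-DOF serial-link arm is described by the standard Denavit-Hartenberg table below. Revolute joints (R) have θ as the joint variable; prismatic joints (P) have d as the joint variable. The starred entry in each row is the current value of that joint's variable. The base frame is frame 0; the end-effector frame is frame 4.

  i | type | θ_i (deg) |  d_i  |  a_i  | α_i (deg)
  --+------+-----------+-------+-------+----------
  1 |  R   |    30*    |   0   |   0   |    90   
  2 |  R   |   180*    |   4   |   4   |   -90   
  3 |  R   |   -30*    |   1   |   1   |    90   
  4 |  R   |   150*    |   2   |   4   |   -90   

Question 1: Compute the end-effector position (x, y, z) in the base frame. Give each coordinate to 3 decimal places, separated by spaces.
after link 1: o_1 = (0.0000, 0.0000, 0.0000)
after link 2: o_2 = (-1.4641, -5.4641, 0.0000)
after link 3: o_3 = (-1.9641, -6.3301, -1.0000)
after link 4: o_4 = (1.5000, -4.3301, -3.0000)

1.500 -4.330 -3.000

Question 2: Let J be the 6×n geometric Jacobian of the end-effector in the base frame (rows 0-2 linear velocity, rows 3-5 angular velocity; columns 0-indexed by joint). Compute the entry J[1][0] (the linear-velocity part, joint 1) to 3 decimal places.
1.500

axis z_0 = ẑ; lever o_n−o_0 = (1.5000,-4.3301,-3.0000)
cross product → J_v[:, 0] = (4.3301,1.5000,-0.0000)
J_ω[:, 0] = z_0
entry J[1][0] = 1.5000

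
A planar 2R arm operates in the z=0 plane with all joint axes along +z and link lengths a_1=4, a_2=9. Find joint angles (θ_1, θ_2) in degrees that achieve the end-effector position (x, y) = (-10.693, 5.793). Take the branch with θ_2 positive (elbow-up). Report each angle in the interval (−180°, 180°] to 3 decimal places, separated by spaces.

119.991 45.014

cos θ_2 = (147.8991−4²−9²)/(2·4·9) = 0.7069; θ_2 = 45.0142° (elbow-up)
β = atan2(5.7930,-10.6930) = 151.5531°; ψ = atan2(6.3655,10.3624) = 31.5621°
θ_1 = β − ψ = 119.9910°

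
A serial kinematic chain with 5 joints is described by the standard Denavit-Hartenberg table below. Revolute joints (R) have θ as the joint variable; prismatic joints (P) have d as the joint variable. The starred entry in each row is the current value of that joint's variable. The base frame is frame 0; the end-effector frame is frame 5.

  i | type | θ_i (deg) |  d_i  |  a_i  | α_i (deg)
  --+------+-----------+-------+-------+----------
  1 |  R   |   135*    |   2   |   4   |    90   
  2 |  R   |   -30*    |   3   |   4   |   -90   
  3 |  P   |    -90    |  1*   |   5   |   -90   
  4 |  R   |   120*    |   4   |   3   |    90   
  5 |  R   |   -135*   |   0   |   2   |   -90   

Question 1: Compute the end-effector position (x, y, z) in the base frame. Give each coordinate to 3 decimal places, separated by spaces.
after link 1: o_1 = (-2.8284, 2.8284, 2.0000)
after link 2: o_2 = (-3.1566, 7.3992, 0.0000)
after link 3: o_3 = (0.0254, 11.2883, 0.8660)
after link 4: o_4 = (-2.5662, 11.7586, -3.3840)
after link 5: o_5 = (-1.6332, 11.8256, -1.6162)

-1.633 11.826 -1.616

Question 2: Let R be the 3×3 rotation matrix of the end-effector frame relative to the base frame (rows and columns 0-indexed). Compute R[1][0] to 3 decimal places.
0.033

End-effector x-axis (col 0 of R) = (0.4665,0.0335,0.8839)
R[1][0] = 0.0335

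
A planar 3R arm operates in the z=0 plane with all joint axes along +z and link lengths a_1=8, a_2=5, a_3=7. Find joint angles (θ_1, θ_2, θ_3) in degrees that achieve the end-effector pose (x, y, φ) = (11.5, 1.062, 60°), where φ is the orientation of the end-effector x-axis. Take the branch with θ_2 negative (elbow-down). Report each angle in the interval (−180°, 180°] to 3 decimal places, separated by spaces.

-0.001 -89.999 150.000

wrist centre = target − a_3·(cos φ, sin φ) = (8.0000, -5.0002)
cos θ_2 = (89.0018−8²−5²)/(2·8·5) = 0.0000; θ_2 = -89.9987° (elbow-down)
β = atan2(-5.0002,8.0000) = -32.0063°; ψ = atan2(-5.0000,8.0001) = -32.0050°
θ_1 = β − ψ = -0.0013°
θ_3 = φ − θ_1 − θ_2 = 150.0000° (wrapped to (-180°,180°])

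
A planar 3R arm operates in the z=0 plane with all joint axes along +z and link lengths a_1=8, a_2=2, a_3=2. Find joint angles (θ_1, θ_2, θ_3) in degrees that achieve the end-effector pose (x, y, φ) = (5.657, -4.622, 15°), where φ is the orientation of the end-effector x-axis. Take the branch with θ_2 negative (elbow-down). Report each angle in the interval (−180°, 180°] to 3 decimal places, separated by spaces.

-44.996 -149.981 -150.023

wrist centre = target − a_3·(cos φ, sin φ) = (3.7251, -5.1396)
cos θ_2 = (40.2926−8²−2²)/(2·8·2) = -0.8659; θ_2 = -149.9806° (elbow-down)
β = atan2(-5.1396,3.7251) = -54.0658°; ψ = atan2(-1.0006,6.2683) = -9.0694°
θ_1 = β − ψ = -44.9964°
θ_3 = φ − θ_1 − θ_2 = -150.0230° (wrapped to (-180°,180°])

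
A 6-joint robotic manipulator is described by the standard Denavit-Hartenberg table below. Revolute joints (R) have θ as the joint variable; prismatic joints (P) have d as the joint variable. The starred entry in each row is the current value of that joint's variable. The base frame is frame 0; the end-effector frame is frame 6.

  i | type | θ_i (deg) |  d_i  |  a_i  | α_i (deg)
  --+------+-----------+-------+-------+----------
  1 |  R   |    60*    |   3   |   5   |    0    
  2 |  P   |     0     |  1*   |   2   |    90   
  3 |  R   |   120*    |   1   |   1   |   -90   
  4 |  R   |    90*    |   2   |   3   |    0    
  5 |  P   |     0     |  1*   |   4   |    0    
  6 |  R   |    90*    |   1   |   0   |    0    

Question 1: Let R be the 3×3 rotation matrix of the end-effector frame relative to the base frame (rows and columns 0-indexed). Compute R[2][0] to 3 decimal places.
-0.866

End-effector x-axis (col 0 of R) = (0.2500,0.4330,-0.8660)
R[2][0] = -0.8660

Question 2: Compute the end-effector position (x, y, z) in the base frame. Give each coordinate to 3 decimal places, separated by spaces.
after link 1: o_1 = (2.5000, 4.3301, 3.0000)
after link 2: o_2 = (3.5000, 6.0622, 4.0000)
after link 3: o_3 = (4.1160, 5.1292, 4.8660)
after link 4: o_4 = (0.6519, 5.1292, 3.8660)
after link 5: o_5 = (-3.2452, 6.3792, 3.3660)
after link 6: o_6 = (-3.6782, 5.6292, 2.8660)

-3.678 5.629 2.866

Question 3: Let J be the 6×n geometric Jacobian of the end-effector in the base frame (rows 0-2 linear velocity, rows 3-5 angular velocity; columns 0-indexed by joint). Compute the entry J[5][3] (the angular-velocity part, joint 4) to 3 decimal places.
axis z_3 = (-0.4330,-0.7500,-0.5000); lever o_n−o_3 = (-7.7942,0.5000,-2.0000)
cross product → J_v[:, 3] = (1.7500,3.0311,-6.0622)
J_ω[:, 3] = z_3
entry J[5][3] = -0.5000

-0.500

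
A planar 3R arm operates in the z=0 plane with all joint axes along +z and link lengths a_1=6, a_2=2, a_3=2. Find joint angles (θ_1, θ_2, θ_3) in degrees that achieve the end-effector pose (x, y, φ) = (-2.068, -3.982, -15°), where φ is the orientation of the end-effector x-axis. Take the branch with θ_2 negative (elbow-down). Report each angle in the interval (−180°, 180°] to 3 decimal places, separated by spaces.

-119.997 -119.998 -135.005

wrist centre = target − a_3·(cos φ, sin φ) = (-3.9999, -3.4644)
cos θ_2 = (28.0006−6²−2²)/(2·6·2) = -0.5000; θ_2 = -119.9983° (elbow-down)
β = atan2(-3.4644,-3.9999) = -139.1034°; ψ = atan2(-1.7321,5.0001) = -19.1067°
θ_1 = β − ψ = -119.9967°
θ_3 = φ − θ_1 − θ_2 = -135.0050° (wrapped to (-180°,180°])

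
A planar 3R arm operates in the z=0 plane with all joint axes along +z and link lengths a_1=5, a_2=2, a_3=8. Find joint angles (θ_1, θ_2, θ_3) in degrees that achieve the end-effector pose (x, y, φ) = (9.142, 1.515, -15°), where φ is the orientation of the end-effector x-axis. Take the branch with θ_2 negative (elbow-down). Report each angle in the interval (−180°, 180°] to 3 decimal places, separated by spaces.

89.993 -135.002 30.009

wrist centre = target − a_3·(cos φ, sin φ) = (1.4146, 3.5856)
cos θ_2 = (14.8573−5²−2²)/(2·5·2) = -0.7071; θ_2 = -135.0024° (elbow-down)
β = atan2(3.5856,1.4146) = 68.4695°; ψ = atan2(-1.4142,3.5857) = -21.5235°
θ_1 = β − ψ = 89.9930°
θ_3 = φ − θ_1 − θ_2 = 30.0095° (wrapped to (-180°,180°])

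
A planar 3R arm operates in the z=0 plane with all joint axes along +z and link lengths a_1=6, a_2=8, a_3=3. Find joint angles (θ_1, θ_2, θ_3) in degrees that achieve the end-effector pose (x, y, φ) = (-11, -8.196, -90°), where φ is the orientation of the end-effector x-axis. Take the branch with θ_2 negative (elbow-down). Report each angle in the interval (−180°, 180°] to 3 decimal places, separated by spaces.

wrist centre = target − a_3·(cos φ, sin φ) = (-11.0000, -5.1960)
cos θ_2 = (147.9984−6²−8²)/(2·6·8) = 0.5000; θ_2 = -60.0011° (elbow-down)
β = atan2(-5.1960,-11.0000) = -154.7157°; ψ = atan2(-6.9283,9.9999) = -34.7157°
θ_1 = β − ψ = -120.0000°
θ_3 = φ − θ_1 − θ_2 = 90.0011° (wrapped to (-180°,180°])

-120.000 -60.001 90.001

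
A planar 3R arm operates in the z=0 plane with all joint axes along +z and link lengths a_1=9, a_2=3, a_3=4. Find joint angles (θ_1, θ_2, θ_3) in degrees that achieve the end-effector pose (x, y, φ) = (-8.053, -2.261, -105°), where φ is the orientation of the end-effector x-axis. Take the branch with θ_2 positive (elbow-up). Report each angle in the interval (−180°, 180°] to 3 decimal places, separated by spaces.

wrist centre = target − a_3·(cos φ, sin φ) = (-7.0177, 1.6027)
cos θ_2 = (51.8171−9²−3²)/(2·9·3) = -0.7071; θ_2 = 134.9987° (elbow-up)
β = atan2(1.6027,-7.0177) = 167.1355°; ψ = atan2(2.1214,6.8787) = 17.1395°
θ_1 = β − ψ = 149.9959°
θ_3 = φ − θ_1 − θ_2 = -29.9946° (wrapped to (-180°,180°])

149.996 134.999 -29.995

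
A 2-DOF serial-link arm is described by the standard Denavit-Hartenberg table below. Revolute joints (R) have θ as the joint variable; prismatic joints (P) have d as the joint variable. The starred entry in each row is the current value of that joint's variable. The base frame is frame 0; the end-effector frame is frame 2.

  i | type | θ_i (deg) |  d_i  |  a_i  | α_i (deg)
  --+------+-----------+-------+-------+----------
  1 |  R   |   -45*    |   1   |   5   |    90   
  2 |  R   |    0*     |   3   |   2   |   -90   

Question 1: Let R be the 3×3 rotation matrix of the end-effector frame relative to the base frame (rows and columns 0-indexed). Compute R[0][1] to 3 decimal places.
End-effector y-axis (col 1 of R) = (0.7071,0.7071,0.0000)
R[0][1] = 0.7071

0.707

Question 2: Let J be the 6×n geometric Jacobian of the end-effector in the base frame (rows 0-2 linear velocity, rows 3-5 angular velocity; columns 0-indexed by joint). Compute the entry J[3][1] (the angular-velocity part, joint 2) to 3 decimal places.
-0.707

axis z_1 = (-0.7071,-0.7071,0.0000); lever o_n−o_1 = (-0.7071,-3.5355,0.0000)
cross product → J_v[:, 1] = (0.0000,0.0000,2.0000)
J_ω[:, 1] = z_1
entry J[3][1] = -0.7071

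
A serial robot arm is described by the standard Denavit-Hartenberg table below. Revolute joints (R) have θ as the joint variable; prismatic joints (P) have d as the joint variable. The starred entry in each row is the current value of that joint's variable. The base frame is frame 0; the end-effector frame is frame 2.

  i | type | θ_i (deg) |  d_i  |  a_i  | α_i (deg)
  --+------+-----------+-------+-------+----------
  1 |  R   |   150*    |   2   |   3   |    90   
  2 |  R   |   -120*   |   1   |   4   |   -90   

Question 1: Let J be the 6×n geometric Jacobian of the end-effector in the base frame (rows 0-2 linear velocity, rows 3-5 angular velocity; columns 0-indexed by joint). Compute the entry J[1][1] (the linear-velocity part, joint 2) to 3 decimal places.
axis z_1 = (0.5000,0.8660,0.0000); lever o_n−o_1 = (2.2321,-0.1340,-3.4641)
cross product → J_v[:, 1] = (-3.0000,1.7321,-2.0000)
J_ω[:, 1] = z_1
entry J[1][1] = 1.7321

1.732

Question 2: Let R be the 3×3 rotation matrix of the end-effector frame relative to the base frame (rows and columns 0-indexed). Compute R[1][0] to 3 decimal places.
End-effector x-axis (col 0 of R) = (0.4330,-0.2500,-0.8660)
R[1][0] = -0.2500

-0.250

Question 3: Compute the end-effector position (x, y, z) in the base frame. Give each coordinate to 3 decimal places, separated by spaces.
after link 1: o_1 = (-2.5981, 1.5000, 2.0000)
after link 2: o_2 = (-0.3660, 1.3660, -1.4641)

-0.366 1.366 -1.464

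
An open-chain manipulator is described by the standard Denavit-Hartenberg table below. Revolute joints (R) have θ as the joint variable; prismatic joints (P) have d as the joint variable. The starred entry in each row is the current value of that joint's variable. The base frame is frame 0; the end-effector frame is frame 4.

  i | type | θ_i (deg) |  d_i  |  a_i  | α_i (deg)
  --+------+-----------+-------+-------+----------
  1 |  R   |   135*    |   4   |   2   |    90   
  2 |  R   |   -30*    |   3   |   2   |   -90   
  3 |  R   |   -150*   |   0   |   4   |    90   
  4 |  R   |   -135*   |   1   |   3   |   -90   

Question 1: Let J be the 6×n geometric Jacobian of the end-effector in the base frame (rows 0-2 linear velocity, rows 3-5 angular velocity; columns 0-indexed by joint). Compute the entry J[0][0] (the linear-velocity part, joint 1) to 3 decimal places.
axis z_0 = ẑ; lever o_n−o_0 = (1.5867,2.7596,2.2264)
cross product → J_v[:, 0] = (-2.7596,1.5867,0.0000)
J_ω[:, 0] = z_0
entry J[0][0] = -2.7596

-2.760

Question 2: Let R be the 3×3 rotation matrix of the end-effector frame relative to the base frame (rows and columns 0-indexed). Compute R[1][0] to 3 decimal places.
End-effector x-axis (col 0 of R) = (-0.3750,-0.1250,-0.9186)
R[1][0] = -0.1250

-0.125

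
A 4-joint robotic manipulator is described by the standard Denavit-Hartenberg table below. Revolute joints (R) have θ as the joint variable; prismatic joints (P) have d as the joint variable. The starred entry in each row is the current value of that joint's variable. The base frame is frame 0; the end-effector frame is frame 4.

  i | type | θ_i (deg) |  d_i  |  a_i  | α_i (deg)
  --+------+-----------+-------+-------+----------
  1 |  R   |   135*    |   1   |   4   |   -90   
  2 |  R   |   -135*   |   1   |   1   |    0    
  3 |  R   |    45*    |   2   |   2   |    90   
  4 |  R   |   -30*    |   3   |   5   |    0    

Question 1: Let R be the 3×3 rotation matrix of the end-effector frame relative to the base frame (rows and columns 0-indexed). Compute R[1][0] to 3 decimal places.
End-effector x-axis (col 0 of R) = (0.3536,0.3536,0.8660)
R[1][0] = 0.3536

0.354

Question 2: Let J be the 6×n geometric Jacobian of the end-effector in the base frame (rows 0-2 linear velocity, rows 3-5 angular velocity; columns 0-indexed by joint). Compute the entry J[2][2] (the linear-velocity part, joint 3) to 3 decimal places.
3.000

axis z_2 = (-0.7071,-0.7071,0.0000); lever o_n−o_2 = (2.4749,-1.7678,6.3301)
cross product → J_v[:, 2] = (-4.4761,4.4761,3.0000)
J_ω[:, 2] = z_2
entry J[2][2] = 3.0000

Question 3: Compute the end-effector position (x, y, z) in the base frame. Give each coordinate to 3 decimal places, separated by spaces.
after link 1: o_1 = (-2.8284, 2.8284, 1.0000)
after link 2: o_2 = (-3.0355, 1.6213, 1.7071)
after link 3: o_3 = (-4.4497, 0.2071, 3.7071)
after link 4: o_4 = (-0.5607, -0.1464, 8.0372)

-0.561 -0.146 8.037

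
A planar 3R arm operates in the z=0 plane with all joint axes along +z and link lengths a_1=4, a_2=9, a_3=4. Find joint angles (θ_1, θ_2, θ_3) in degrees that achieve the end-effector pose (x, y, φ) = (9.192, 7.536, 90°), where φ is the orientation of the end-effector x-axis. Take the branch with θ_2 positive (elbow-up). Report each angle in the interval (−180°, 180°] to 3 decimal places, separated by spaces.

-44.999 90.003 44.996

wrist centre = target − a_3·(cos φ, sin φ) = (9.1920, 3.5360)
cos θ_2 = (96.9962−4²−9²)/(2·4·9) = -0.0001; θ_2 = 90.0031° (elbow-up)
β = atan2(3.5360,9.1920) = 21.0409°; ψ = atan2(9.0000,3.9995) = 66.0401°
θ_1 = β − ψ = -44.9992°
θ_3 = φ − θ_1 − θ_2 = 44.9962° (wrapped to (-180°,180°])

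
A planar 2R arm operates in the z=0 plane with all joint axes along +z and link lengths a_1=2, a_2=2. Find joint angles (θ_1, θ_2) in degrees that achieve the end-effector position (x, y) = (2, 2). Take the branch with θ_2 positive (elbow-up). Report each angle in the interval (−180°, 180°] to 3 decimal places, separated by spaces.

0.000 90.000

cos θ_2 = (8.0000−2²−2²)/(2·2·2) = 0.0000; θ_2 = 90.0000° (elbow-up)
β = atan2(2.0000,2.0000) = 45.0000°; ψ = atan2(2.0000,2.0000) = 45.0000°
θ_1 = β − ψ = 0.0000°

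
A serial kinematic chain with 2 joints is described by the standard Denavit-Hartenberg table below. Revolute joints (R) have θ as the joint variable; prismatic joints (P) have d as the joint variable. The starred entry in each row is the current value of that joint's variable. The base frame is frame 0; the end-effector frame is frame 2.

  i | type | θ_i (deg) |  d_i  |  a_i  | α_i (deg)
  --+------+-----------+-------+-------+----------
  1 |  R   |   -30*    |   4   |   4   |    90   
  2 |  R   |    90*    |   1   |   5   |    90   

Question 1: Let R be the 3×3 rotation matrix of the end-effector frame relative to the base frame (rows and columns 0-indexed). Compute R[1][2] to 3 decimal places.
End-effector z-axis (col 2 of R) = (0.8660,-0.5000,-0.0000)
R[1][2] = -0.5000

-0.500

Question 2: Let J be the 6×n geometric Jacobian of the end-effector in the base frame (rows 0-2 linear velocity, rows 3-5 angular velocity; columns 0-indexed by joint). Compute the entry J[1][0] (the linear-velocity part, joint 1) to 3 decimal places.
2.964

axis z_0 = ẑ; lever o_n−o_0 = (2.9641,-2.8660,9.0000)
cross product → J_v[:, 0] = (2.8660,2.9641,-0.0000)
J_ω[:, 0] = z_0
entry J[1][0] = 2.9641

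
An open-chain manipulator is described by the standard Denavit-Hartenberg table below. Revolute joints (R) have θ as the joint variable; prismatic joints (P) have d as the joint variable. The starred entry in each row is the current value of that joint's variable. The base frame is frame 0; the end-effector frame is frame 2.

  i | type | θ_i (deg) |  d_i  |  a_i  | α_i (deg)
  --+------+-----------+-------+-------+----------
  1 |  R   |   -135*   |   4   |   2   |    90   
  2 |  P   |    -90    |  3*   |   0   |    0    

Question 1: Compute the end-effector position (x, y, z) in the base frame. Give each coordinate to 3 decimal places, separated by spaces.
after link 1: o_1 = (-1.4142, -1.4142, 4.0000)
after link 2: o_2 = (-3.5355, 0.7071, 4.0000)

-3.536 0.707 4.000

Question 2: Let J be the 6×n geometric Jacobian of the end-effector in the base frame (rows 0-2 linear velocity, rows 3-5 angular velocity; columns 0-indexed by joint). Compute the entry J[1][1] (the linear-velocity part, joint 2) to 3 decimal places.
prismatic axis z_1 = (-0.7071,0.7071,0.0000)
J_v[:, 1] = z_1; J_ω[:, 1] = (0,0,0)
entry J[1][1] = 0.7071

0.707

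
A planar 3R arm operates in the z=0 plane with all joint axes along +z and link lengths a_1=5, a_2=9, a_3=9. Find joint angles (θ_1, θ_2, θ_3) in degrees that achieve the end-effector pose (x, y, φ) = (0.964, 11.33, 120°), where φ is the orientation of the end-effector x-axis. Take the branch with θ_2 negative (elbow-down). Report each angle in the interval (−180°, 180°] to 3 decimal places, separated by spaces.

wrist centre = target − a_3·(cos φ, sin φ) = (5.4640, 3.5358)
cos θ_2 = (42.3570−5²−9²)/(2·5·9) = -0.7071; θ_2 = -135.0031° (elbow-down)
β = atan2(3.5358,5.4640) = 32.9070°; ψ = atan2(-6.3636,-1.3643) = -102.1005°
θ_1 = β − ψ = 135.0076°
θ_3 = φ − θ_1 − θ_2 = 119.9955° (wrapped to (-180°,180°])

135.008 -135.003 119.996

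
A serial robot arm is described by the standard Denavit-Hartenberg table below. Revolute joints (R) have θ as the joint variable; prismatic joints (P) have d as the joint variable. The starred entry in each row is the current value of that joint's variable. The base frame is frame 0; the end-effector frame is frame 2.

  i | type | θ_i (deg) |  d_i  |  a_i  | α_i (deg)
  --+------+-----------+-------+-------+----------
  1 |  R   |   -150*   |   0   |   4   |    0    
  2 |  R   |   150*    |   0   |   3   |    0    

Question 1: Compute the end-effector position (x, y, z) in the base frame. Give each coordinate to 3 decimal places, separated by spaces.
-0.464 -2.000 0.000

after link 1: o_1 = (-3.4641, -2.0000, 0.0000)
after link 2: o_2 = (-0.4641, -2.0000, 0.0000)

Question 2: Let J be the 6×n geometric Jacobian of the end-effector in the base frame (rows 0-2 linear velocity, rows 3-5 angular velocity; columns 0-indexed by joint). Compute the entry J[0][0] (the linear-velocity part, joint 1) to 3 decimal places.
2.000

axis z_0 = ẑ; lever o_n−o_0 = (-0.4641,-2.0000,0.0000)
cross product → J_v[:, 0] = (2.0000,-0.4641,0.0000)
J_ω[:, 0] = z_0
entry J[0][0] = 2.0000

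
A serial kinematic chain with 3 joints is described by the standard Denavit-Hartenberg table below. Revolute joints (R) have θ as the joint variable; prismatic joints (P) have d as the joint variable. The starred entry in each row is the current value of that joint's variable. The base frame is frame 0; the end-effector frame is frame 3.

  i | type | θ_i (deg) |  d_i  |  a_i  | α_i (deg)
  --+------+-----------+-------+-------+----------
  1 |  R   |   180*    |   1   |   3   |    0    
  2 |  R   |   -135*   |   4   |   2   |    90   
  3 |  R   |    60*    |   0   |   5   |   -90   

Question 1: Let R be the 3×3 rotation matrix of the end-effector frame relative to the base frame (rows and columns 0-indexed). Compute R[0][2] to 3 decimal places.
End-effector z-axis (col 2 of R) = (-0.6124,-0.6124,0.5000)
R[0][2] = -0.6124

-0.612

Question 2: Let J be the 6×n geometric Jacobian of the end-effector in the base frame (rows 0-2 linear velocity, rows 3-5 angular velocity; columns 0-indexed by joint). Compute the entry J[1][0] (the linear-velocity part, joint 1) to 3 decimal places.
0.182

axis z_0 = ẑ; lever o_n−o_0 = (0.1820,3.1820,9.3301)
cross product → J_v[:, 0] = (-3.1820,0.1820,0.0000)
J_ω[:, 0] = z_0
entry J[1][0] = 0.1820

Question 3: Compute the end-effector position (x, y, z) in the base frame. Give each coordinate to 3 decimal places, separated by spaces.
after link 1: o_1 = (-3.0000, 0.0000, 1.0000)
after link 2: o_2 = (-1.5858, 1.4142, 5.0000)
after link 3: o_3 = (0.1820, 3.1820, 9.3301)

0.182 3.182 9.330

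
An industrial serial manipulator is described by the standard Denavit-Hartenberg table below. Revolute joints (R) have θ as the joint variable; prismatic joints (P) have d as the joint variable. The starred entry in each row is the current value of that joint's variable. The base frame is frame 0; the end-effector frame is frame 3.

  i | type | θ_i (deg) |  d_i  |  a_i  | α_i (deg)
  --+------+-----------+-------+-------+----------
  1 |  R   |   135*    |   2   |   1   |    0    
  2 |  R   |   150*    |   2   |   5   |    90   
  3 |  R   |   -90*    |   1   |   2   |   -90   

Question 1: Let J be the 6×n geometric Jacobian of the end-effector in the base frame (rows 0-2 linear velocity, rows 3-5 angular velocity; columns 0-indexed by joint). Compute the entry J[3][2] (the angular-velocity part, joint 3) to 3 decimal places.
-0.966

axis z_2 = (-0.9659,-0.2588,0.0000); lever o_n−o_2 = (-0.9659,-0.2588,-2.0000)
cross product → J_v[:, 2] = (0.5176,-1.9319,-0.0000)
J_ω[:, 2] = z_2
entry J[3][2] = -0.9659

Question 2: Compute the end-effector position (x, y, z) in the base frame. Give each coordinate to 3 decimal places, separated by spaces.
-0.379 -4.381 2.000

after link 1: o_1 = (-0.7071, 0.7071, 2.0000)
after link 2: o_2 = (0.5870, -4.1225, 4.0000)
after link 3: o_3 = (-0.3789, -4.3813, 2.0000)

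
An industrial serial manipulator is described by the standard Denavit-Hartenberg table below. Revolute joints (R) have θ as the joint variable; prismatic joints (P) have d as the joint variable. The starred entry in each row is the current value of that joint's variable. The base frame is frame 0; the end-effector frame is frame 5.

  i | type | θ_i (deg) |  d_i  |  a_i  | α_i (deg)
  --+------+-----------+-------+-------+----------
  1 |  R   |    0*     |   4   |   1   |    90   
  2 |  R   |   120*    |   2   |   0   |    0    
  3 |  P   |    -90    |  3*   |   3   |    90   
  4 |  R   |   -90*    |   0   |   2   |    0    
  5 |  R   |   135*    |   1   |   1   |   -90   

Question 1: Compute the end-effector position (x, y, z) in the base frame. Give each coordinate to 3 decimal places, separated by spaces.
4.710 -3.707 4.988

after link 1: o_1 = (1.0000, 0.0000, 4.0000)
after link 2: o_2 = (1.0000, -2.0000, 4.0000)
after link 3: o_3 = (3.5981, -5.0000, 5.5000)
after link 4: o_4 = (3.5981, -3.0000, 5.5000)
after link 5: o_5 = (4.7104, -3.7071, 4.9875)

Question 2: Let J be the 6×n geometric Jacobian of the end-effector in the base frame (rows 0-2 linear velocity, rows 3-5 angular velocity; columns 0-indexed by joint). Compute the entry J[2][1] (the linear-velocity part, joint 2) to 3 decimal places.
3.710

axis z_1 = (0.0000,-1.0000,0.0000); lever o_n−o_1 = (3.7104,-3.7071,0.9875)
cross product → J_v[:, 1] = (-0.9875,0.0000,3.7104)
J_ω[:, 1] = z_1
entry J[2][1] = 3.7104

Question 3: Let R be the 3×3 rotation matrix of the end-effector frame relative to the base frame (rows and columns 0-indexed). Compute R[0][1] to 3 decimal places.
End-effector y-axis (col 1 of R) = (-0.5000,0.0000,0.8660)
R[0][1] = -0.5000

-0.500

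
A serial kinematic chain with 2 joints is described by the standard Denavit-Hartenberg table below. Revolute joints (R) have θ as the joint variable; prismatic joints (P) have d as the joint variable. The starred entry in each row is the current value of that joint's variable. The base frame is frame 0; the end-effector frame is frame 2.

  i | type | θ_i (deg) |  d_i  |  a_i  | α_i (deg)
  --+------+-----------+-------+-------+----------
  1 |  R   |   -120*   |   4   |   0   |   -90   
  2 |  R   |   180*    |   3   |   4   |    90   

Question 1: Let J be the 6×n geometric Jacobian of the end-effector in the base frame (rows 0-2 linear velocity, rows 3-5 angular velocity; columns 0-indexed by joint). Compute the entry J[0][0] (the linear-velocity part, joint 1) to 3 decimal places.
-1.964

axis z_0 = ẑ; lever o_n−o_0 = (4.5981,1.9641,4.0000)
cross product → J_v[:, 0] = (-1.9641,4.5981,0.0000)
J_ω[:, 0] = z_0
entry J[0][0] = -1.9641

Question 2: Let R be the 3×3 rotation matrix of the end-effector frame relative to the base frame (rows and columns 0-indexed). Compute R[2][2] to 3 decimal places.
End-effector z-axis (col 2 of R) = (0.0000,-0.0000,-1.0000)
R[2][2] = -1.0000

-1.000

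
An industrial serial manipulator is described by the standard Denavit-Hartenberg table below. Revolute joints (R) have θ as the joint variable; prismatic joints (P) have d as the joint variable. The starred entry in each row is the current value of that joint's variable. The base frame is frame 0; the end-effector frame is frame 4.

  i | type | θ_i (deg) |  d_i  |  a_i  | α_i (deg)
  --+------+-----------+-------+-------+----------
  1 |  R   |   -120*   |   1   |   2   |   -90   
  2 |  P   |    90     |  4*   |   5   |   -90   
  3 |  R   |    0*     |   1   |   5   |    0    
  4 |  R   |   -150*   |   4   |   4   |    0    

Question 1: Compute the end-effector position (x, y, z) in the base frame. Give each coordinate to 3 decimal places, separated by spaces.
after link 1: o_1 = (-1.0000, -1.7321, 1.0000)
after link 2: o_2 = (2.4641, -3.7321, -4.0000)
after link 3: o_3 = (2.9641, -2.8660, -9.0000)
after link 4: o_4 = (6.6962, -0.4019, -5.5359)

6.696 -0.402 -5.536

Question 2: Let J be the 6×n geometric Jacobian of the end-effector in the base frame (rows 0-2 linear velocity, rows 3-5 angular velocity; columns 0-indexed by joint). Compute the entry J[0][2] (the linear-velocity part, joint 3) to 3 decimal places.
axis z_2 = (0.5000,0.8660,-0.0000); lever o_n−o_2 = (4.2321,3.3301,-1.5359)
cross product → J_v[:, 2] = (-1.3301,0.7679,-2.0000)
J_ω[:, 2] = z_2
entry J[0][2] = -1.3301

-1.330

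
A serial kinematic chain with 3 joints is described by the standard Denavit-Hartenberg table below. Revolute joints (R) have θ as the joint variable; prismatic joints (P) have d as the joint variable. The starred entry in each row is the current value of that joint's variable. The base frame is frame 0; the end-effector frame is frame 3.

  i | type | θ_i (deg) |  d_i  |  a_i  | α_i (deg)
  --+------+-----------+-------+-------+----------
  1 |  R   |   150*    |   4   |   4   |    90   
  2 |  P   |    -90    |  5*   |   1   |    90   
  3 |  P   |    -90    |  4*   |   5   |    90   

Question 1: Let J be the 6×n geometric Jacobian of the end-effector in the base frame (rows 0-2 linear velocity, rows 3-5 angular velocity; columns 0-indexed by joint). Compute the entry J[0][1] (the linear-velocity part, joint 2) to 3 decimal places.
0.500

prismatic axis z_1 = (0.5000,0.8660,0.0000)
J_v[:, 1] = z_1; J_ω[:, 1] = (0,0,0)
entry J[0][1] = 0.5000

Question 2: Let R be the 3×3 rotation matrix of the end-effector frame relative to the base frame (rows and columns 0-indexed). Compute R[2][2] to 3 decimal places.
1.000

End-effector z-axis (col 2 of R) = (0.0000,-0.0000,1.0000)
R[2][2] = 1.0000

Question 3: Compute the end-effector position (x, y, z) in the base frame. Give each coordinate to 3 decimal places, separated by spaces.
-0.000 0.000 3.000

after link 1: o_1 = (-3.4641, 2.0000, 4.0000)
after link 2: o_2 = (-0.9641, 6.3301, 3.0000)
after link 3: o_3 = (-0.0000, 0.0000, 3.0000)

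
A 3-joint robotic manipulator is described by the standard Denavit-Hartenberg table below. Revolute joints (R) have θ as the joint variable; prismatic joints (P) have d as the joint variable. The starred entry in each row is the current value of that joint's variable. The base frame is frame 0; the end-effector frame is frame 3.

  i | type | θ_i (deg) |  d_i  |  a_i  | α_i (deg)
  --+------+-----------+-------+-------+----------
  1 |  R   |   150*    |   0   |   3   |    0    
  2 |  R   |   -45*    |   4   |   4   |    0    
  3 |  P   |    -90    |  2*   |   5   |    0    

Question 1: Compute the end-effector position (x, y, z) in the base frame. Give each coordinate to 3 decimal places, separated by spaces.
after link 1: o_1 = (-2.5981, 1.5000, 0.0000)
after link 2: o_2 = (-3.6334, 5.3637, 4.0000)
after link 3: o_3 = (1.1963, 6.6578, 6.0000)

1.196 6.658 6.000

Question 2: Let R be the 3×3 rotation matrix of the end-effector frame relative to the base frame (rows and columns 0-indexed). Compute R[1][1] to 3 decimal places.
0.966

End-effector y-axis (col 1 of R) = (-0.2588,0.9659,0.0000)
R[1][1] = 0.9659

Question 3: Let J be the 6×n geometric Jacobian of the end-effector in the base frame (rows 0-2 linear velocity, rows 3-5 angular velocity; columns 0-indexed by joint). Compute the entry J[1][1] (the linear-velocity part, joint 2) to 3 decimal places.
3.794

axis z_1 = (0.0000,0.0000,1.0000); lever o_n−o_1 = (3.7944,5.1578,6.0000)
cross product → J_v[:, 1] = (-5.1578,3.7944,0.0000)
J_ω[:, 1] = z_1
entry J[1][1] = 3.7944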